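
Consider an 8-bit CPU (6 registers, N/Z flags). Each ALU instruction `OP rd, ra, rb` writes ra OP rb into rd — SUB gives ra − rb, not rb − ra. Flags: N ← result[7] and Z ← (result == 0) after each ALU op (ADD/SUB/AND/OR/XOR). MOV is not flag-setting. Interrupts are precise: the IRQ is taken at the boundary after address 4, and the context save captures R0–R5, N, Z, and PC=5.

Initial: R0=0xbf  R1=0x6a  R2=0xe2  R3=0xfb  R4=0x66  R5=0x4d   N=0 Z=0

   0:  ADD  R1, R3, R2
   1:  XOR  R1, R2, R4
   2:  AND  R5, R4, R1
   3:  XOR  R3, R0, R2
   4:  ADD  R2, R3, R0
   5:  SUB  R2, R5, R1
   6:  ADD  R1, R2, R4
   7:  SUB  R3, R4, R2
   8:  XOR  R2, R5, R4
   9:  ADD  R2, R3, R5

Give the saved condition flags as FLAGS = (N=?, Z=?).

FLAGS = (N=0, Z=0)

after  0: R0=0xbf R1=0xdd R2=0xe2 R3=0xfb R4=0x66 R5=0x4d  N=1 Z=0
after  1: R0=0xbf R1=0x84 R2=0xe2 R3=0xfb R4=0x66 R5=0x4d  N=1 Z=0
after  2: R0=0xbf R1=0x84 R2=0xe2 R3=0xfb R4=0x66 R5=0x04  N=0 Z=0
after  3: R0=0xbf R1=0x84 R2=0xe2 R3=0x5d R4=0x66 R5=0x04  N=0 Z=0
after  4: R0=0xbf R1=0x84 R2=0x1c R3=0x5d R4=0x66 R5=0x04  N=0 Z=0
-- IRQ taken; context saved, return-PC = 5 --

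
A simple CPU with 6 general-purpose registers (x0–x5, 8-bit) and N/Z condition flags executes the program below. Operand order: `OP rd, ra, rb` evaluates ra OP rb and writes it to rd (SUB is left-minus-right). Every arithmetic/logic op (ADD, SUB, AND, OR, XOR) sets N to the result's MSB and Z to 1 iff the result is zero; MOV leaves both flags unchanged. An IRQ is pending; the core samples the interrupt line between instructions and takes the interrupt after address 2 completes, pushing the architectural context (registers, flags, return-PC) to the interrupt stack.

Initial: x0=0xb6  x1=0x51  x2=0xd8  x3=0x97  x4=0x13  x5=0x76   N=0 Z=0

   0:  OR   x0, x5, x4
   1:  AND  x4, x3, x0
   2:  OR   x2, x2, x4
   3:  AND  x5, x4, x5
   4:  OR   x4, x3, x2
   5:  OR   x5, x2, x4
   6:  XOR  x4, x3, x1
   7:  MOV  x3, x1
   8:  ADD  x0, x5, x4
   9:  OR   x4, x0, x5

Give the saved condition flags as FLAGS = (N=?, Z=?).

FLAGS = (N=1, Z=0)

after  0: x0=0x77 x1=0x51 x2=0xd8 x3=0x97 x4=0x13 x5=0x76  N=0 Z=0
after  1: x0=0x77 x1=0x51 x2=0xd8 x3=0x97 x4=0x17 x5=0x76  N=0 Z=0
after  2: x0=0x77 x1=0x51 x2=0xdf x3=0x97 x4=0x17 x5=0x76  N=1 Z=0
-- IRQ taken; context saved, return-PC = 3 --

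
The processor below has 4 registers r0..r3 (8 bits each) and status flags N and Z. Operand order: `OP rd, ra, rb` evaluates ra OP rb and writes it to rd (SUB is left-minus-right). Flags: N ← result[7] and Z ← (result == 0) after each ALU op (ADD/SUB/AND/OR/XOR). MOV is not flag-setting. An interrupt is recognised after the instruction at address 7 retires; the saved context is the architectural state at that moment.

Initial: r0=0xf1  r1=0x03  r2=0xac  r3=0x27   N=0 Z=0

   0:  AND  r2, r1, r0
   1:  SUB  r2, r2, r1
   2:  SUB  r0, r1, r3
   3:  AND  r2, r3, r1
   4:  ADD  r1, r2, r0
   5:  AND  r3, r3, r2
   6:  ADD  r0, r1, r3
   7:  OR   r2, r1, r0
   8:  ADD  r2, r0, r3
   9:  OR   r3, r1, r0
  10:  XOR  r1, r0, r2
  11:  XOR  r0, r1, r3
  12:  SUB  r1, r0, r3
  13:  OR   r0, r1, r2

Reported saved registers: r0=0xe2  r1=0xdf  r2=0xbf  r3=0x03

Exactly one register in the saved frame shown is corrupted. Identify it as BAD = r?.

BAD = r2

after  0: r0=0xf1 r1=0x03 r2=0x01 r3=0x27  N=0 Z=0
after  1: r0=0xf1 r1=0x03 r2=0xfe r3=0x27  N=1 Z=0
after  2: r0=0xdc r1=0x03 r2=0xfe r3=0x27  N=1 Z=0
after  3: r0=0xdc r1=0x03 r2=0x03 r3=0x27  N=0 Z=0
after  4: r0=0xdc r1=0xdf r2=0x03 r3=0x27  N=1 Z=0
after  5: r0=0xdc r1=0xdf r2=0x03 r3=0x03  N=0 Z=0
after  6: r0=0xe2 r1=0xdf r2=0x03 r3=0x03  N=1 Z=0
after  7: r0=0xe2 r1=0xdf r2=0xff r3=0x03  N=1 Z=0
-- IRQ taken; context saved, return-PC = 8 --
mismatch: r2: reported 0xbf vs actual 0xff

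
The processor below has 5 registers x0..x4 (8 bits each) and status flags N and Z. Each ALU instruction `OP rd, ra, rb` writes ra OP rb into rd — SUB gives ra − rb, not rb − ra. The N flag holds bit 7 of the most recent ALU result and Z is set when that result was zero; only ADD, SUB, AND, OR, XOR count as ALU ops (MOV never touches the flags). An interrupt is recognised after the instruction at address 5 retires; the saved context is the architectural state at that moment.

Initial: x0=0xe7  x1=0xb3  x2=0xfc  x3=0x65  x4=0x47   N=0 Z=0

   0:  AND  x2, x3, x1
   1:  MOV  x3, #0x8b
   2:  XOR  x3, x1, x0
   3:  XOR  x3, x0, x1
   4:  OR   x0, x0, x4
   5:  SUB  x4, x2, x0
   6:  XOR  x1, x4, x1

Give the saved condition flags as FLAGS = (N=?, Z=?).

after  0: x0=0xe7 x1=0xb3 x2=0x21 x3=0x65 x4=0x47  N=0 Z=0
after  1: x0=0xe7 x1=0xb3 x2=0x21 x3=0x8b x4=0x47  N=0 Z=0
after  2: x0=0xe7 x1=0xb3 x2=0x21 x3=0x54 x4=0x47  N=0 Z=0
after  3: x0=0xe7 x1=0xb3 x2=0x21 x3=0x54 x4=0x47  N=0 Z=0
after  4: x0=0xe7 x1=0xb3 x2=0x21 x3=0x54 x4=0x47  N=1 Z=0
after  5: x0=0xe7 x1=0xb3 x2=0x21 x3=0x54 x4=0x3a  N=0 Z=0
-- IRQ taken; context saved, return-PC = 6 --

FLAGS = (N=0, Z=0)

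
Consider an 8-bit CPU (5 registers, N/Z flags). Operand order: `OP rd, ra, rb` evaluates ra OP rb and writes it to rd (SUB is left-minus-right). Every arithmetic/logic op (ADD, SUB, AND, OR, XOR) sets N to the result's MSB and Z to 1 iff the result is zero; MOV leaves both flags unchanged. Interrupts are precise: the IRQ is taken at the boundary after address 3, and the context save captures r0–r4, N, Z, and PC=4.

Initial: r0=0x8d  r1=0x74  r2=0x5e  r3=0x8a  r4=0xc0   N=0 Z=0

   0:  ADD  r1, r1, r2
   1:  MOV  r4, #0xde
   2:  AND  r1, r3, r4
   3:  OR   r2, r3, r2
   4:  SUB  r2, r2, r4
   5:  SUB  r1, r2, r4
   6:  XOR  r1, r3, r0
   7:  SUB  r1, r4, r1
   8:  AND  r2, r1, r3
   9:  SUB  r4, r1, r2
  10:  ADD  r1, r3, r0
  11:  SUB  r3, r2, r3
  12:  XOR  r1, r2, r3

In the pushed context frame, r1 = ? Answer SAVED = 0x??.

after  0: r0=0x8d r1=0xd2 r2=0x5e r3=0x8a r4=0xc0  N=1 Z=0
after  1: r0=0x8d r1=0xd2 r2=0x5e r3=0x8a r4=0xde  N=1 Z=0
after  2: r0=0x8d r1=0x8a r2=0x5e r3=0x8a r4=0xde  N=1 Z=0
after  3: r0=0x8d r1=0x8a r2=0xde r3=0x8a r4=0xde  N=1 Z=0
-- IRQ taken; context saved, return-PC = 4 --

SAVED = 0x8a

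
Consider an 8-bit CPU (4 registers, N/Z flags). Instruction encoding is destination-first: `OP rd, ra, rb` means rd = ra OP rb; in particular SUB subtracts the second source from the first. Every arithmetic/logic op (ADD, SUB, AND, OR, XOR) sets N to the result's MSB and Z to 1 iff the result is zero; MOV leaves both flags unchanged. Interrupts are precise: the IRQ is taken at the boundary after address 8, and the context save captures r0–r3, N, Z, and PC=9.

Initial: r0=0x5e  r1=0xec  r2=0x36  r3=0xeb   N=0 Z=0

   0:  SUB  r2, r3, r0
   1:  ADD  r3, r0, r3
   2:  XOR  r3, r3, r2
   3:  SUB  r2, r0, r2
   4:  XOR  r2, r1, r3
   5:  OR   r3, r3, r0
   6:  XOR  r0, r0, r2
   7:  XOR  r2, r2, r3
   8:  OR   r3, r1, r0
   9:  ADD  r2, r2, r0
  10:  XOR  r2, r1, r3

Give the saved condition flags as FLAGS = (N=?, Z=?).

after  0: r0=0x5e r1=0xec r2=0x8d r3=0xeb  N=1 Z=0
after  1: r0=0x5e r1=0xec r2=0x8d r3=0x49  N=0 Z=0
after  2: r0=0x5e r1=0xec r2=0x8d r3=0xc4  N=1 Z=0
after  3: r0=0x5e r1=0xec r2=0xd1 r3=0xc4  N=1 Z=0
after  4: r0=0x5e r1=0xec r2=0x28 r3=0xc4  N=0 Z=0
after  5: r0=0x5e r1=0xec r2=0x28 r3=0xde  N=1 Z=0
after  6: r0=0x76 r1=0xec r2=0x28 r3=0xde  N=0 Z=0
after  7: r0=0x76 r1=0xec r2=0xf6 r3=0xde  N=1 Z=0
after  8: r0=0x76 r1=0xec r2=0xf6 r3=0xfe  N=1 Z=0
-- IRQ taken; context saved, return-PC = 9 --

FLAGS = (N=1, Z=0)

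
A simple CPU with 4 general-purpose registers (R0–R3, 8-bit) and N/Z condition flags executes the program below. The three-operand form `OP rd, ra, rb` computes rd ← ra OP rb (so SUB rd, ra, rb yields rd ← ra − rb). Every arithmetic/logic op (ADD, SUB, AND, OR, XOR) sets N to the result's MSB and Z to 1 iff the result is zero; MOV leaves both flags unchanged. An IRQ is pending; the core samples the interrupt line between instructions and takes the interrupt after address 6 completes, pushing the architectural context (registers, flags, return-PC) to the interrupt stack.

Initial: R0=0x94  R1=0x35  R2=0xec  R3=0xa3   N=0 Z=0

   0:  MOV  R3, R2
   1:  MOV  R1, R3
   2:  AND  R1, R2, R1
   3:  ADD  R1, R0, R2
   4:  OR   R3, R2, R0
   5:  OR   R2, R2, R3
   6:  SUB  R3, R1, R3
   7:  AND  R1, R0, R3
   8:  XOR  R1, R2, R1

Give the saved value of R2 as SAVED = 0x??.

after  0: R0=0x94 R1=0x35 R2=0xec R3=0xec  N=0 Z=0
after  1: R0=0x94 R1=0xec R2=0xec R3=0xec  N=0 Z=0
after  2: R0=0x94 R1=0xec R2=0xec R3=0xec  N=1 Z=0
after  3: R0=0x94 R1=0x80 R2=0xec R3=0xec  N=1 Z=0
after  4: R0=0x94 R1=0x80 R2=0xec R3=0xfc  N=1 Z=0
after  5: R0=0x94 R1=0x80 R2=0xfc R3=0xfc  N=1 Z=0
after  6: R0=0x94 R1=0x80 R2=0xfc R3=0x84  N=1 Z=0
-- IRQ taken; context saved, return-PC = 7 --

SAVED = 0xfc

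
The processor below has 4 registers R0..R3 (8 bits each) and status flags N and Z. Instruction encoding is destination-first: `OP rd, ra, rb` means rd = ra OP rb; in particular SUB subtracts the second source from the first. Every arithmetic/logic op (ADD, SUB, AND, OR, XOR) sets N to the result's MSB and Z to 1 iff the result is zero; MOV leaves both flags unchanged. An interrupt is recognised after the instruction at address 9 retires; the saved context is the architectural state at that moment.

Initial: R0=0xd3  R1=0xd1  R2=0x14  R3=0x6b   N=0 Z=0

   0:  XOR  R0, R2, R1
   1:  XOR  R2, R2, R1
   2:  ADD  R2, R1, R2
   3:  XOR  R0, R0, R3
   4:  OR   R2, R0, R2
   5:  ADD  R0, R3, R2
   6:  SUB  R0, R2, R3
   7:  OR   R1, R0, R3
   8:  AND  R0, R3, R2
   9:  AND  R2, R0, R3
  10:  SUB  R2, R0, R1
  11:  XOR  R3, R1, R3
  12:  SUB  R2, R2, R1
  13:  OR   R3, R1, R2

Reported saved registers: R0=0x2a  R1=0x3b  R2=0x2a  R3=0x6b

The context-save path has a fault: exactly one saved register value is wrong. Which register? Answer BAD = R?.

after  0: R0=0xc5 R1=0xd1 R2=0x14 R3=0x6b  N=1 Z=0
after  1: R0=0xc5 R1=0xd1 R2=0xc5 R3=0x6b  N=1 Z=0
after  2: R0=0xc5 R1=0xd1 R2=0x96 R3=0x6b  N=1 Z=0
after  3: R0=0xae R1=0xd1 R2=0x96 R3=0x6b  N=1 Z=0
after  4: R0=0xae R1=0xd1 R2=0xbe R3=0x6b  N=1 Z=0
after  5: R0=0x29 R1=0xd1 R2=0xbe R3=0x6b  N=0 Z=0
after  6: R0=0x53 R1=0xd1 R2=0xbe R3=0x6b  N=0 Z=0
after  7: R0=0x53 R1=0x7b R2=0xbe R3=0x6b  N=0 Z=0
after  8: R0=0x2a R1=0x7b R2=0xbe R3=0x6b  N=0 Z=0
after  9: R0=0x2a R1=0x7b R2=0x2a R3=0x6b  N=0 Z=0
-- IRQ taken; context saved, return-PC = 10 --
mismatch: R1: reported 0x3b vs actual 0x7b

BAD = R1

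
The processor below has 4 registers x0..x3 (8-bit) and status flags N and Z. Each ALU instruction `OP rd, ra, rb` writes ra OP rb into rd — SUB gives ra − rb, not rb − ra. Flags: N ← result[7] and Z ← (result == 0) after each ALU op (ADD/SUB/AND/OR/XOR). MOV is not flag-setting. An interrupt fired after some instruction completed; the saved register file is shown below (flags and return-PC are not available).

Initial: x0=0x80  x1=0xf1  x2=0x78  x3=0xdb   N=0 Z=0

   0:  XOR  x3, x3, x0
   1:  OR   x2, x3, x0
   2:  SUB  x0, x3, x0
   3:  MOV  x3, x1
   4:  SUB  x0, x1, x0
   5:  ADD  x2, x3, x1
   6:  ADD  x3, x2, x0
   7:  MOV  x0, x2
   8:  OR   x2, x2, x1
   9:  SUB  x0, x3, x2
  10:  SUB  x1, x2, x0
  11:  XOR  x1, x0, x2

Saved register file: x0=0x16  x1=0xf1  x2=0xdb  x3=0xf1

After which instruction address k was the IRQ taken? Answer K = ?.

K = 4

after  0: x0=0x80 x1=0xf1 x2=0x78 x3=0x5b  N=0 Z=0
after  1: x0=0x80 x1=0xf1 x2=0xdb x3=0x5b  N=1 Z=0
after  2: x0=0xdb x1=0xf1 x2=0xdb x3=0x5b  N=1 Z=0
after  3: x0=0xdb x1=0xf1 x2=0xdb x3=0xf1  N=1 Z=0
after  4: x0=0x16 x1=0xf1 x2=0xdb x3=0xf1  N=0 Z=0
-- IRQ taken; context saved, return-PC = 5 --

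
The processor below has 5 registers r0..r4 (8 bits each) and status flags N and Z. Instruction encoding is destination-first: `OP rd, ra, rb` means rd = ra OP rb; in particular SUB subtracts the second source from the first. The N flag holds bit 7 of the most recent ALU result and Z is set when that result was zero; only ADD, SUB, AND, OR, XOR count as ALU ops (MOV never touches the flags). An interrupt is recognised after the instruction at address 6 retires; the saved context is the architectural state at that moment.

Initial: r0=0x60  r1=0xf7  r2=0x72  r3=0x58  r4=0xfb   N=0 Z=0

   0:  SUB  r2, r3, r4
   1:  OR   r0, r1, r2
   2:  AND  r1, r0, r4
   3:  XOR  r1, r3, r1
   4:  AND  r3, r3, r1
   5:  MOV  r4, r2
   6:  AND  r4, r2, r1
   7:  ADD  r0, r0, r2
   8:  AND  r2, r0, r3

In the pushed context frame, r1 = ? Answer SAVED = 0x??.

SAVED = 0xa3

after  0: r0=0x60 r1=0xf7 r2=0x5d r3=0x58 r4=0xfb  N=0 Z=0
after  1: r0=0xff r1=0xf7 r2=0x5d r3=0x58 r4=0xfb  N=1 Z=0
after  2: r0=0xff r1=0xfb r2=0x5d r3=0x58 r4=0xfb  N=1 Z=0
after  3: r0=0xff r1=0xa3 r2=0x5d r3=0x58 r4=0xfb  N=1 Z=0
after  4: r0=0xff r1=0xa3 r2=0x5d r3=0x00 r4=0xfb  N=0 Z=1
after  5: r0=0xff r1=0xa3 r2=0x5d r3=0x00 r4=0x5d  N=0 Z=1
after  6: r0=0xff r1=0xa3 r2=0x5d r3=0x00 r4=0x01  N=0 Z=0
-- IRQ taken; context saved, return-PC = 7 --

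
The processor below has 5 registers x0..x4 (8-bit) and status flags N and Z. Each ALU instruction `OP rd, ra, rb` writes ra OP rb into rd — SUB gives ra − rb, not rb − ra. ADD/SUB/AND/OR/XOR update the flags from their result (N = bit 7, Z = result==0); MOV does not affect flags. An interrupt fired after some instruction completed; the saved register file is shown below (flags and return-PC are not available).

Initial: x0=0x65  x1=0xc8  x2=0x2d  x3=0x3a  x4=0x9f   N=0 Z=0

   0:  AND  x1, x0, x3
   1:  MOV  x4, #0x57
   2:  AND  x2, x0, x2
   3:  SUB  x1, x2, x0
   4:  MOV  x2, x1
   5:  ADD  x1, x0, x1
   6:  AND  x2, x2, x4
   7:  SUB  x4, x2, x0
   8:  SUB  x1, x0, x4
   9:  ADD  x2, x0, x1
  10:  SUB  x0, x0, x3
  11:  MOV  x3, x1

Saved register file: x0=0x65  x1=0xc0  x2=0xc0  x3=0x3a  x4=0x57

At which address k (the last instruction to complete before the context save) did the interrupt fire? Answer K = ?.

after  0: x0=0x65 x1=0x20 x2=0x2d x3=0x3a x4=0x9f  N=0 Z=0
after  1: x0=0x65 x1=0x20 x2=0x2d x3=0x3a x4=0x57  N=0 Z=0
after  2: x0=0x65 x1=0x20 x2=0x25 x3=0x3a x4=0x57  N=0 Z=0
after  3: x0=0x65 x1=0xc0 x2=0x25 x3=0x3a x4=0x57  N=1 Z=0
after  4: x0=0x65 x1=0xc0 x2=0xc0 x3=0x3a x4=0x57  N=1 Z=0
-- IRQ taken; context saved, return-PC = 5 --

K = 4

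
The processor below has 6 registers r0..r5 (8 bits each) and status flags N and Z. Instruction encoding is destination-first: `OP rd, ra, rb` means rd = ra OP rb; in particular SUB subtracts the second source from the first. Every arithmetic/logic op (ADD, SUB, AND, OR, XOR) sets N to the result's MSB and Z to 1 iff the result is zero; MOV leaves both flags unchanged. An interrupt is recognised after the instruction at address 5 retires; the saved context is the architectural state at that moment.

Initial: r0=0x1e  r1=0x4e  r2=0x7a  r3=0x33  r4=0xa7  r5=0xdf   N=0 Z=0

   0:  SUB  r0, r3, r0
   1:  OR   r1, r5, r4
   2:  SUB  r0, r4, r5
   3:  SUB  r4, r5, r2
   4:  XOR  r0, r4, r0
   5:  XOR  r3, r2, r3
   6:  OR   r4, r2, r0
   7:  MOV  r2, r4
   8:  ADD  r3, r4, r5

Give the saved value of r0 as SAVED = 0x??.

SAVED = 0xad

after  0: r0=0x15 r1=0x4e r2=0x7a r3=0x33 r4=0xa7 r5=0xdf  N=0 Z=0
after  1: r0=0x15 r1=0xff r2=0x7a r3=0x33 r4=0xa7 r5=0xdf  N=1 Z=0
after  2: r0=0xc8 r1=0xff r2=0x7a r3=0x33 r4=0xa7 r5=0xdf  N=1 Z=0
after  3: r0=0xc8 r1=0xff r2=0x7a r3=0x33 r4=0x65 r5=0xdf  N=0 Z=0
after  4: r0=0xad r1=0xff r2=0x7a r3=0x33 r4=0x65 r5=0xdf  N=1 Z=0
after  5: r0=0xad r1=0xff r2=0x7a r3=0x49 r4=0x65 r5=0xdf  N=0 Z=0
-- IRQ taken; context saved, return-PC = 6 --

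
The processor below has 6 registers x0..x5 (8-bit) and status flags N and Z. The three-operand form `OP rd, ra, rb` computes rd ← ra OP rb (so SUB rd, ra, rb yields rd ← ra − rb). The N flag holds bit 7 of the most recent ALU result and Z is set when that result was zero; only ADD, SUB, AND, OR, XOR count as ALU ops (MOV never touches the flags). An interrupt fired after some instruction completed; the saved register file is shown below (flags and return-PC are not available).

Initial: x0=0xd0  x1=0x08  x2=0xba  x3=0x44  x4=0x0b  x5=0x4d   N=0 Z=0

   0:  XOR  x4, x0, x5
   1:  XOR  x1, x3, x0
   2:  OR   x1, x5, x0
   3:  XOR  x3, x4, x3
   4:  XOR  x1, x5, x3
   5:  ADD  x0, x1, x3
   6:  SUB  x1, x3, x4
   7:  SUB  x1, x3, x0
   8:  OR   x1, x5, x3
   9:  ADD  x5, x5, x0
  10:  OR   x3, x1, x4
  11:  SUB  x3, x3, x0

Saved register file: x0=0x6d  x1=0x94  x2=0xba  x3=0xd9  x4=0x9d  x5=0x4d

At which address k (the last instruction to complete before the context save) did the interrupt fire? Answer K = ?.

after  0: x0=0xd0 x1=0x08 x2=0xba x3=0x44 x4=0x9d x5=0x4d  N=1 Z=0
after  1: x0=0xd0 x1=0x94 x2=0xba x3=0x44 x4=0x9d x5=0x4d  N=1 Z=0
after  2: x0=0xd0 x1=0xdd x2=0xba x3=0x44 x4=0x9d x5=0x4d  N=1 Z=0
after  3: x0=0xd0 x1=0xdd x2=0xba x3=0xd9 x4=0x9d x5=0x4d  N=1 Z=0
after  4: x0=0xd0 x1=0x94 x2=0xba x3=0xd9 x4=0x9d x5=0x4d  N=1 Z=0
after  5: x0=0x6d x1=0x94 x2=0xba x3=0xd9 x4=0x9d x5=0x4d  N=0 Z=0
-- IRQ taken; context saved, return-PC = 6 --

K = 5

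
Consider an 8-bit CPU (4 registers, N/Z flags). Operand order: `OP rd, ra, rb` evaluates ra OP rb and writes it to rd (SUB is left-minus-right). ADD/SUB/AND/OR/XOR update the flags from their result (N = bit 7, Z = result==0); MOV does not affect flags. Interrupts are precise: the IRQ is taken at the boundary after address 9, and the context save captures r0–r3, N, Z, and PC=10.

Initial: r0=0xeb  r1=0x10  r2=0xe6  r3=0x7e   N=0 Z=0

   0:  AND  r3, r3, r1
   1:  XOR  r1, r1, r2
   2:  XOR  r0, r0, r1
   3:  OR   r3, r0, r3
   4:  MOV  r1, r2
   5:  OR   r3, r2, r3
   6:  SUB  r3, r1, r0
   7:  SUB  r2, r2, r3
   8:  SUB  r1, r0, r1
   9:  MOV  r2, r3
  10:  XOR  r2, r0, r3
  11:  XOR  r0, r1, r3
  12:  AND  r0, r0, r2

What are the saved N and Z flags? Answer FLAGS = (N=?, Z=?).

FLAGS = (N=0, Z=0)

after  0: r0=0xeb r1=0x10 r2=0xe6 r3=0x10  N=0 Z=0
after  1: r0=0xeb r1=0xf6 r2=0xe6 r3=0x10  N=1 Z=0
after  2: r0=0x1d r1=0xf6 r2=0xe6 r3=0x10  N=0 Z=0
after  3: r0=0x1d r1=0xf6 r2=0xe6 r3=0x1d  N=0 Z=0
after  4: r0=0x1d r1=0xe6 r2=0xe6 r3=0x1d  N=0 Z=0
after  5: r0=0x1d r1=0xe6 r2=0xe6 r3=0xff  N=1 Z=0
after  6: r0=0x1d r1=0xe6 r2=0xe6 r3=0xc9  N=1 Z=0
after  7: r0=0x1d r1=0xe6 r2=0x1d r3=0xc9  N=0 Z=0
after  8: r0=0x1d r1=0x37 r2=0x1d r3=0xc9  N=0 Z=0
after  9: r0=0x1d r1=0x37 r2=0xc9 r3=0xc9  N=0 Z=0
-- IRQ taken; context saved, return-PC = 10 --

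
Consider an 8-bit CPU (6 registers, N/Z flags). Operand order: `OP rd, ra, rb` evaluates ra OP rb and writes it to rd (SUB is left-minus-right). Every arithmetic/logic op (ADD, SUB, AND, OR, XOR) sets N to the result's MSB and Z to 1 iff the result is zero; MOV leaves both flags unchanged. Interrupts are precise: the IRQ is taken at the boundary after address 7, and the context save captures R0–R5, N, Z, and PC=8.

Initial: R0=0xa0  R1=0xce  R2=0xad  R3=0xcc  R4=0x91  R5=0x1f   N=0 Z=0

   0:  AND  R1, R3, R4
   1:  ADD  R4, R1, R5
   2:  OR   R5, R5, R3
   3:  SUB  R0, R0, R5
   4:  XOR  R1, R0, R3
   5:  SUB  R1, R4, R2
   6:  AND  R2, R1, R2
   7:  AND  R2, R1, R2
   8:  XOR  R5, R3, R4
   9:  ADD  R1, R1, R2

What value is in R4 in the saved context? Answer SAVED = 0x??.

after  0: R0=0xa0 R1=0x80 R2=0xad R3=0xcc R4=0x91 R5=0x1f  N=1 Z=0
after  1: R0=0xa0 R1=0x80 R2=0xad R3=0xcc R4=0x9f R5=0x1f  N=1 Z=0
after  2: R0=0xa0 R1=0x80 R2=0xad R3=0xcc R4=0x9f R5=0xdf  N=1 Z=0
after  3: R0=0xc1 R1=0x80 R2=0xad R3=0xcc R4=0x9f R5=0xdf  N=1 Z=0
after  4: R0=0xc1 R1=0x0d R2=0xad R3=0xcc R4=0x9f R5=0xdf  N=0 Z=0
after  5: R0=0xc1 R1=0xf2 R2=0xad R3=0xcc R4=0x9f R5=0xdf  N=1 Z=0
after  6: R0=0xc1 R1=0xf2 R2=0xa0 R3=0xcc R4=0x9f R5=0xdf  N=1 Z=0
after  7: R0=0xc1 R1=0xf2 R2=0xa0 R3=0xcc R4=0x9f R5=0xdf  N=1 Z=0
-- IRQ taken; context saved, return-PC = 8 --

SAVED = 0x9f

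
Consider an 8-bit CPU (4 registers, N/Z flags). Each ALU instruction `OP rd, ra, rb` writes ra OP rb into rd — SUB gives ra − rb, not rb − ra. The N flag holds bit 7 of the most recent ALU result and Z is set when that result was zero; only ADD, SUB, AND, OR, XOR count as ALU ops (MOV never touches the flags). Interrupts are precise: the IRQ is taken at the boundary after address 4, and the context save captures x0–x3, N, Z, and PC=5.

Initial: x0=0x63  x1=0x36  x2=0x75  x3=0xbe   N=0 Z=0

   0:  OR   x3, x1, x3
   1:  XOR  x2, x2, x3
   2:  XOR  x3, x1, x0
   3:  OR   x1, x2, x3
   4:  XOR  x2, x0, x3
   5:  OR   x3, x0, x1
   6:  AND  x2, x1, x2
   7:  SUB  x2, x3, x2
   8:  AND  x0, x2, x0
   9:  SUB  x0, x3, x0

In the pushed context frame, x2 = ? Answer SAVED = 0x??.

after  0: x0=0x63 x1=0x36 x2=0x75 x3=0xbe  N=1 Z=0
after  1: x0=0x63 x1=0x36 x2=0xcb x3=0xbe  N=1 Z=0
after  2: x0=0x63 x1=0x36 x2=0xcb x3=0x55  N=0 Z=0
after  3: x0=0x63 x1=0xdf x2=0xcb x3=0x55  N=1 Z=0
after  4: x0=0x63 x1=0xdf x2=0x36 x3=0x55  N=0 Z=0
-- IRQ taken; context saved, return-PC = 5 --

SAVED = 0x36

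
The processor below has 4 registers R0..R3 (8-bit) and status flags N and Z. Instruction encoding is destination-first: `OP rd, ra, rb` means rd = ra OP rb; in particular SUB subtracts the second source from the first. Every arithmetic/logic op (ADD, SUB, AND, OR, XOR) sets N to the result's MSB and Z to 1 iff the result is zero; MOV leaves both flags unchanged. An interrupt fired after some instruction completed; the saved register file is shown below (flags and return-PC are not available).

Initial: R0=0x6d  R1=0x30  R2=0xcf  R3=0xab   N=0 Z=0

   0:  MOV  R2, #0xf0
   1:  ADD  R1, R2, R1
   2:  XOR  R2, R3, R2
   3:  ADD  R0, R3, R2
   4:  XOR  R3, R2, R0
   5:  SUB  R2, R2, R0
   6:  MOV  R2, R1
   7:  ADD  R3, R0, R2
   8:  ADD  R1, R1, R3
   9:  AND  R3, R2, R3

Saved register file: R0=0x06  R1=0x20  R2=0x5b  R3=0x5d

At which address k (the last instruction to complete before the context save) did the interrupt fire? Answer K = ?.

after  0: R0=0x6d R1=0x30 R2=0xf0 R3=0xab  N=0 Z=0
after  1: R0=0x6d R1=0x20 R2=0xf0 R3=0xab  N=0 Z=0
after  2: R0=0x6d R1=0x20 R2=0x5b R3=0xab  N=0 Z=0
after  3: R0=0x06 R1=0x20 R2=0x5b R3=0xab  N=0 Z=0
after  4: R0=0x06 R1=0x20 R2=0x5b R3=0x5d  N=0 Z=0
-- IRQ taken; context saved, return-PC = 5 --

K = 4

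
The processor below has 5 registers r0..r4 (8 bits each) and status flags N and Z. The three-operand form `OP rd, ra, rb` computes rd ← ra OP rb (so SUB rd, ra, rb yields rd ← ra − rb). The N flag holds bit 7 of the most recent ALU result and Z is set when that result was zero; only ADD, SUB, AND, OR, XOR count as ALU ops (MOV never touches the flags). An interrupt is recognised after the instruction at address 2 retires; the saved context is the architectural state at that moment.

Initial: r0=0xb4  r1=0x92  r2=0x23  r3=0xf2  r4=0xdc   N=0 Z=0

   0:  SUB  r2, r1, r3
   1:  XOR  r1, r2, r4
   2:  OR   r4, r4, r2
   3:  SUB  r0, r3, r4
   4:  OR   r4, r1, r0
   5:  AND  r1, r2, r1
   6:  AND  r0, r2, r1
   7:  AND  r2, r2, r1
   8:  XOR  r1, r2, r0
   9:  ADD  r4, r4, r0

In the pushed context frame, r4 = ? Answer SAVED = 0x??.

after  0: r0=0xb4 r1=0x92 r2=0xa0 r3=0xf2 r4=0xdc  N=1 Z=0
after  1: r0=0xb4 r1=0x7c r2=0xa0 r3=0xf2 r4=0xdc  N=0 Z=0
after  2: r0=0xb4 r1=0x7c r2=0xa0 r3=0xf2 r4=0xfc  N=1 Z=0
-- IRQ taken; context saved, return-PC = 3 --

SAVED = 0xfc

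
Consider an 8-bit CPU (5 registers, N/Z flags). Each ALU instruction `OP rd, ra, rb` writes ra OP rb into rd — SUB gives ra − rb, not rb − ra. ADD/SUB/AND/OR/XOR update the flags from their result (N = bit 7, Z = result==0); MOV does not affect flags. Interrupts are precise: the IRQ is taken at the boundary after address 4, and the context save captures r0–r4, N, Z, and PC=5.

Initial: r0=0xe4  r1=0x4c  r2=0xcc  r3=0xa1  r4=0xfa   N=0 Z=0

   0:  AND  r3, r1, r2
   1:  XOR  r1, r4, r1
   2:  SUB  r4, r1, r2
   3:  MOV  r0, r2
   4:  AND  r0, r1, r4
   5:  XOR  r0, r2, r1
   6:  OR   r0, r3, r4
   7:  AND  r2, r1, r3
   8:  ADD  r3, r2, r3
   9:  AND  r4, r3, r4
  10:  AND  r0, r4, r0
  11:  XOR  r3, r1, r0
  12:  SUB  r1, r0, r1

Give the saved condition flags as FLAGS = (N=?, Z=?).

after  0: r0=0xe4 r1=0x4c r2=0xcc r3=0x4c r4=0xfa  N=0 Z=0
after  1: r0=0xe4 r1=0xb6 r2=0xcc r3=0x4c r4=0xfa  N=1 Z=0
after  2: r0=0xe4 r1=0xb6 r2=0xcc r3=0x4c r4=0xea  N=1 Z=0
after  3: r0=0xcc r1=0xb6 r2=0xcc r3=0x4c r4=0xea  N=1 Z=0
after  4: r0=0xa2 r1=0xb6 r2=0xcc r3=0x4c r4=0xea  N=1 Z=0
-- IRQ taken; context saved, return-PC = 5 --

FLAGS = (N=1, Z=0)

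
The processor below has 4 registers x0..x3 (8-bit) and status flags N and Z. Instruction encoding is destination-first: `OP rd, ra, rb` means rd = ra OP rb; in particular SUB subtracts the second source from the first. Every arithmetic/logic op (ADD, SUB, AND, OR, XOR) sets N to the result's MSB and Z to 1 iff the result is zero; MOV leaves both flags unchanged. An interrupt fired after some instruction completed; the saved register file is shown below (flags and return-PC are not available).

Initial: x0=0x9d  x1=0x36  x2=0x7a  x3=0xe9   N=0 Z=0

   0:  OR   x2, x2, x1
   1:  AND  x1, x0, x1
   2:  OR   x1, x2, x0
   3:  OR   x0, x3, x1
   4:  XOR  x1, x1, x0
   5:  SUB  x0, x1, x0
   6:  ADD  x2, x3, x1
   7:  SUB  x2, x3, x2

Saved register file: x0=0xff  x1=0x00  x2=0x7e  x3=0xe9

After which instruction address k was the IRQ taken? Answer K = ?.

after  0: x0=0x9d x1=0x36 x2=0x7e x3=0xe9  N=0 Z=0
after  1: x0=0x9d x1=0x14 x2=0x7e x3=0xe9  N=0 Z=0
after  2: x0=0x9d x1=0xff x2=0x7e x3=0xe9  N=1 Z=0
after  3: x0=0xff x1=0xff x2=0x7e x3=0xe9  N=1 Z=0
after  4: x0=0xff x1=0x00 x2=0x7e x3=0xe9  N=0 Z=1
-- IRQ taken; context saved, return-PC = 5 --

K = 4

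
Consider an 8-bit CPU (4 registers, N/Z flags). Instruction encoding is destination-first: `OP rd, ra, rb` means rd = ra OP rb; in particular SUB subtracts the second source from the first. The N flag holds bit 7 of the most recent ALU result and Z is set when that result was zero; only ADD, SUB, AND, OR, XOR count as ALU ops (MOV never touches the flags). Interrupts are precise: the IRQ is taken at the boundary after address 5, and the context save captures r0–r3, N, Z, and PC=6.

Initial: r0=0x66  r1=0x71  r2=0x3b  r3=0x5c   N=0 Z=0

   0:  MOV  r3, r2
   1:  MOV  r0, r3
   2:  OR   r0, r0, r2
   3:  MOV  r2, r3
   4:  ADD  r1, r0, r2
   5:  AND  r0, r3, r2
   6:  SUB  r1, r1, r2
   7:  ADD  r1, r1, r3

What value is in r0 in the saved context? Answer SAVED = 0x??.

after  0: r0=0x66 r1=0x71 r2=0x3b r3=0x3b  N=0 Z=0
after  1: r0=0x3b r1=0x71 r2=0x3b r3=0x3b  N=0 Z=0
after  2: r0=0x3b r1=0x71 r2=0x3b r3=0x3b  N=0 Z=0
after  3: r0=0x3b r1=0x71 r2=0x3b r3=0x3b  N=0 Z=0
after  4: r0=0x3b r1=0x76 r2=0x3b r3=0x3b  N=0 Z=0
after  5: r0=0x3b r1=0x76 r2=0x3b r3=0x3b  N=0 Z=0
-- IRQ taken; context saved, return-PC = 6 --

SAVED = 0x3b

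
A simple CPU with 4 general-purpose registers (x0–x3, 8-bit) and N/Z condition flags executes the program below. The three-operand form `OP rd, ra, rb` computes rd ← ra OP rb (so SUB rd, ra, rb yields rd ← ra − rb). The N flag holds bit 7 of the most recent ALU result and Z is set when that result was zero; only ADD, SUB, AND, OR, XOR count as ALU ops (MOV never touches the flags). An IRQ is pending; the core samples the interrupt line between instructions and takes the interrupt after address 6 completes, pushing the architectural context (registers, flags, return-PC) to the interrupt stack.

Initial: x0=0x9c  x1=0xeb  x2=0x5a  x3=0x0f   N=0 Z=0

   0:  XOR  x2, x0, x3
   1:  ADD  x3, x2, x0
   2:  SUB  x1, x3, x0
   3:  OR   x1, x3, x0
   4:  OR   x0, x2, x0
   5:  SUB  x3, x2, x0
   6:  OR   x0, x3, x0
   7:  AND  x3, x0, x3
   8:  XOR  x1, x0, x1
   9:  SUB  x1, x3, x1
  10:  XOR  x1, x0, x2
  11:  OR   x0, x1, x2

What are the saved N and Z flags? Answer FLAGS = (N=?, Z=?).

after  0: x0=0x9c x1=0xeb x2=0x93 x3=0x0f  N=1 Z=0
after  1: x0=0x9c x1=0xeb x2=0x93 x3=0x2f  N=0 Z=0
after  2: x0=0x9c x1=0x93 x2=0x93 x3=0x2f  N=1 Z=0
after  3: x0=0x9c x1=0xbf x2=0x93 x3=0x2f  N=1 Z=0
after  4: x0=0x9f x1=0xbf x2=0x93 x3=0x2f  N=1 Z=0
after  5: x0=0x9f x1=0xbf x2=0x93 x3=0xf4  N=1 Z=0
after  6: x0=0xff x1=0xbf x2=0x93 x3=0xf4  N=1 Z=0
-- IRQ taken; context saved, return-PC = 7 --

FLAGS = (N=1, Z=0)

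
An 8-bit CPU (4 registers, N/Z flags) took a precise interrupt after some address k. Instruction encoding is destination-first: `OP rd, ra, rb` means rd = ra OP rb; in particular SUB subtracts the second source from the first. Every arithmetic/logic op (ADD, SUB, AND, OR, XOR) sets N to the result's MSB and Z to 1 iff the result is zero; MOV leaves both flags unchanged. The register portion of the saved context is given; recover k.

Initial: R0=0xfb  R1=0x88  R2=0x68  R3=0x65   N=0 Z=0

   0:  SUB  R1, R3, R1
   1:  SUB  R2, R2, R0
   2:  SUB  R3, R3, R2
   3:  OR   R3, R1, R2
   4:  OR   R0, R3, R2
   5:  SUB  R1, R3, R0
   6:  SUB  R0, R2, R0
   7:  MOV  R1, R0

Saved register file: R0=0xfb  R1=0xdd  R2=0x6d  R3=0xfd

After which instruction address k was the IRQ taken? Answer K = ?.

K = 3

after  0: R0=0xfb R1=0xdd R2=0x68 R3=0x65  N=1 Z=0
after  1: R0=0xfb R1=0xdd R2=0x6d R3=0x65  N=0 Z=0
after  2: R0=0xfb R1=0xdd R2=0x6d R3=0xf8  N=1 Z=0
after  3: R0=0xfb R1=0xdd R2=0x6d R3=0xfd  N=1 Z=0
-- IRQ taken; context saved, return-PC = 4 --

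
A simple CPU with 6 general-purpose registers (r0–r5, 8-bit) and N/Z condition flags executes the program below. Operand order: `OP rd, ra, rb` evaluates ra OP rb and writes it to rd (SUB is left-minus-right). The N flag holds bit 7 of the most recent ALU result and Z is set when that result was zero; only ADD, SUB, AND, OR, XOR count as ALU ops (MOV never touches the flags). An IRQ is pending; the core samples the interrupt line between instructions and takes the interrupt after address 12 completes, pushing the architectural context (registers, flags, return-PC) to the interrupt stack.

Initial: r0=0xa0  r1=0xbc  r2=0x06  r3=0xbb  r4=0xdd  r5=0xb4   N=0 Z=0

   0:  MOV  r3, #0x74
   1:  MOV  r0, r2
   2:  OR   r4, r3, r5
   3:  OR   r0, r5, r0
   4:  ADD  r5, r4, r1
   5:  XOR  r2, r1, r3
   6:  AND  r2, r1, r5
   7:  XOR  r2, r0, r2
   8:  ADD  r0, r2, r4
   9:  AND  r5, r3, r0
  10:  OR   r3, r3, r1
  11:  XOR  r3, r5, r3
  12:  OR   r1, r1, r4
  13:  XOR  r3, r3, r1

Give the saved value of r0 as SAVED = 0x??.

SAVED = 0xfa

after  0: r0=0xa0 r1=0xbc r2=0x06 r3=0x74 r4=0xdd r5=0xb4  N=0 Z=0
after  1: r0=0x06 r1=0xbc r2=0x06 r3=0x74 r4=0xdd r5=0xb4  N=0 Z=0
after  2: r0=0x06 r1=0xbc r2=0x06 r3=0x74 r4=0xf4 r5=0xb4  N=1 Z=0
after  3: r0=0xb6 r1=0xbc r2=0x06 r3=0x74 r4=0xf4 r5=0xb4  N=1 Z=0
after  4: r0=0xb6 r1=0xbc r2=0x06 r3=0x74 r4=0xf4 r5=0xb0  N=1 Z=0
after  5: r0=0xb6 r1=0xbc r2=0xc8 r3=0x74 r4=0xf4 r5=0xb0  N=1 Z=0
after  6: r0=0xb6 r1=0xbc r2=0xb0 r3=0x74 r4=0xf4 r5=0xb0  N=1 Z=0
after  7: r0=0xb6 r1=0xbc r2=0x06 r3=0x74 r4=0xf4 r5=0xb0  N=0 Z=0
after  8: r0=0xfa r1=0xbc r2=0x06 r3=0x74 r4=0xf4 r5=0xb0  N=1 Z=0
after  9: r0=0xfa r1=0xbc r2=0x06 r3=0x74 r4=0xf4 r5=0x70  N=0 Z=0
after 10: r0=0xfa r1=0xbc r2=0x06 r3=0xfc r4=0xf4 r5=0x70  N=1 Z=0
after 11: r0=0xfa r1=0xbc r2=0x06 r3=0x8c r4=0xf4 r5=0x70  N=1 Z=0
after 12: r0=0xfa r1=0xfc r2=0x06 r3=0x8c r4=0xf4 r5=0x70  N=1 Z=0
-- IRQ taken; context saved, return-PC = 13 --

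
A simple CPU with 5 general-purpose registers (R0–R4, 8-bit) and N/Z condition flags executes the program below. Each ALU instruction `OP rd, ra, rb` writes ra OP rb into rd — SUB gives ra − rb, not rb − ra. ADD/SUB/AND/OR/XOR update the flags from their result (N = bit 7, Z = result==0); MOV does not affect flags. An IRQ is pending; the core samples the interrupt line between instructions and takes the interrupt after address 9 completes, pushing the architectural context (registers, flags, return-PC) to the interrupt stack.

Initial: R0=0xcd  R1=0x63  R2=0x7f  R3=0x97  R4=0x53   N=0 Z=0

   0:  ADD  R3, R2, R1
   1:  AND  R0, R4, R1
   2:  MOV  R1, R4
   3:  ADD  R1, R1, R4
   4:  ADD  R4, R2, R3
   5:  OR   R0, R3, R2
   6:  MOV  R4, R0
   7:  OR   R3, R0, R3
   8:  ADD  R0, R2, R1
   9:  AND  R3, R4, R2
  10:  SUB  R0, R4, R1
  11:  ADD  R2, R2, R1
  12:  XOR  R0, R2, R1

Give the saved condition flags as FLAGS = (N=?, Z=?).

FLAGS = (N=0, Z=0)

after  0: R0=0xcd R1=0x63 R2=0x7f R3=0xe2 R4=0x53  N=1 Z=0
after  1: R0=0x43 R1=0x63 R2=0x7f R3=0xe2 R4=0x53  N=0 Z=0
after  2: R0=0x43 R1=0x53 R2=0x7f R3=0xe2 R4=0x53  N=0 Z=0
after  3: R0=0x43 R1=0xa6 R2=0x7f R3=0xe2 R4=0x53  N=1 Z=0
after  4: R0=0x43 R1=0xa6 R2=0x7f R3=0xe2 R4=0x61  N=0 Z=0
after  5: R0=0xff R1=0xa6 R2=0x7f R3=0xe2 R4=0x61  N=1 Z=0
after  6: R0=0xff R1=0xa6 R2=0x7f R3=0xe2 R4=0xff  N=1 Z=0
after  7: R0=0xff R1=0xa6 R2=0x7f R3=0xff R4=0xff  N=1 Z=0
after  8: R0=0x25 R1=0xa6 R2=0x7f R3=0xff R4=0xff  N=0 Z=0
after  9: R0=0x25 R1=0xa6 R2=0x7f R3=0x7f R4=0xff  N=0 Z=0
-- IRQ taken; context saved, return-PC = 10 --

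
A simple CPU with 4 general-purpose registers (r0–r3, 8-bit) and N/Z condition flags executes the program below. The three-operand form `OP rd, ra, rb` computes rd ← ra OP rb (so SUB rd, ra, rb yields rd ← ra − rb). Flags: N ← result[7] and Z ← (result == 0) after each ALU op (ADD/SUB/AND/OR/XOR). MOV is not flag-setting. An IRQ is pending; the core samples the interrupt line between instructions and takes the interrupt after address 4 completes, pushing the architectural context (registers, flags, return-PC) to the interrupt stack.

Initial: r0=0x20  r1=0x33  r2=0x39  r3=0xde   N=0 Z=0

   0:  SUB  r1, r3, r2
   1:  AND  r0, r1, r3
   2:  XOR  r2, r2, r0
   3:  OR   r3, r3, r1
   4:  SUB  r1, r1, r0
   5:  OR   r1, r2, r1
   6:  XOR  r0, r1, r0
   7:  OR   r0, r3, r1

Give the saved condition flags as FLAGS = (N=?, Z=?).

FLAGS = (N=0, Z=0)

after  0: r0=0x20 r1=0xa5 r2=0x39 r3=0xde  N=1 Z=0
after  1: r0=0x84 r1=0xa5 r2=0x39 r3=0xde  N=1 Z=0
after  2: r0=0x84 r1=0xa5 r2=0xbd r3=0xde  N=1 Z=0
after  3: r0=0x84 r1=0xa5 r2=0xbd r3=0xff  N=1 Z=0
after  4: r0=0x84 r1=0x21 r2=0xbd r3=0xff  N=0 Z=0
-- IRQ taken; context saved, return-PC = 5 --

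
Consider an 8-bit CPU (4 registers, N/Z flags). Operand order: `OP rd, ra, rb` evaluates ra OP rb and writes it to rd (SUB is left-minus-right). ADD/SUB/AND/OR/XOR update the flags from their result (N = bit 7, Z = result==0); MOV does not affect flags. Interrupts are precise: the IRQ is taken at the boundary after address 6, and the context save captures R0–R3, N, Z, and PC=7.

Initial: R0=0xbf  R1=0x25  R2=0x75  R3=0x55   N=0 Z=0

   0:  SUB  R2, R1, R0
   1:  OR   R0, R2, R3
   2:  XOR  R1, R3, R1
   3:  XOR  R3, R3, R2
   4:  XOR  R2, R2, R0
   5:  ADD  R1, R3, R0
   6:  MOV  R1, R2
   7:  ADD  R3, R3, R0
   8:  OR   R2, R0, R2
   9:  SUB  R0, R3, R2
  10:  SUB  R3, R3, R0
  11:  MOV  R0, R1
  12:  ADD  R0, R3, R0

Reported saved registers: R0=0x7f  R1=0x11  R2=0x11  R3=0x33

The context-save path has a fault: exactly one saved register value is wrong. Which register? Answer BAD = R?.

after  0: R0=0xbf R1=0x25 R2=0x66 R3=0x55  N=0 Z=0
after  1: R0=0x77 R1=0x25 R2=0x66 R3=0x55  N=0 Z=0
after  2: R0=0x77 R1=0x70 R2=0x66 R3=0x55  N=0 Z=0
after  3: R0=0x77 R1=0x70 R2=0x66 R3=0x33  N=0 Z=0
after  4: R0=0x77 R1=0x70 R2=0x11 R3=0x33  N=0 Z=0
after  5: R0=0x77 R1=0xaa R2=0x11 R3=0x33  N=1 Z=0
after  6: R0=0x77 R1=0x11 R2=0x11 R3=0x33  N=1 Z=0
-- IRQ taken; context saved, return-PC = 7 --
mismatch: R0: reported 0x7f vs actual 0x77

BAD = R0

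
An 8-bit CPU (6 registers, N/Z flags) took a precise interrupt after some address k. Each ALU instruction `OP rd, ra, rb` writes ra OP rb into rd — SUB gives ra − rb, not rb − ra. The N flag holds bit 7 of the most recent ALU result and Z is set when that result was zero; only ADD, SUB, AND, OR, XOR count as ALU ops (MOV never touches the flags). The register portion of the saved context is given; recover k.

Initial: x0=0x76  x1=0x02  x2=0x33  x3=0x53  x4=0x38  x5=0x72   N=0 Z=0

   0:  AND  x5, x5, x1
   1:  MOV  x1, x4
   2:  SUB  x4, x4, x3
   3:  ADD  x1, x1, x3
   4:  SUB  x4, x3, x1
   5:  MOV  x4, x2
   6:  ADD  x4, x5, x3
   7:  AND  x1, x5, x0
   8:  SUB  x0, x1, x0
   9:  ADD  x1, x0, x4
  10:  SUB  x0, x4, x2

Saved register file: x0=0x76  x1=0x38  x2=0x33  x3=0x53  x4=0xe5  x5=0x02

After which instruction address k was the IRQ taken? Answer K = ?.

after  0: x0=0x76 x1=0x02 x2=0x33 x3=0x53 x4=0x38 x5=0x02  N=0 Z=0
after  1: x0=0x76 x1=0x38 x2=0x33 x3=0x53 x4=0x38 x5=0x02  N=0 Z=0
after  2: x0=0x76 x1=0x38 x2=0x33 x3=0x53 x4=0xe5 x5=0x02  N=1 Z=0
-- IRQ taken; context saved, return-PC = 3 --

K = 2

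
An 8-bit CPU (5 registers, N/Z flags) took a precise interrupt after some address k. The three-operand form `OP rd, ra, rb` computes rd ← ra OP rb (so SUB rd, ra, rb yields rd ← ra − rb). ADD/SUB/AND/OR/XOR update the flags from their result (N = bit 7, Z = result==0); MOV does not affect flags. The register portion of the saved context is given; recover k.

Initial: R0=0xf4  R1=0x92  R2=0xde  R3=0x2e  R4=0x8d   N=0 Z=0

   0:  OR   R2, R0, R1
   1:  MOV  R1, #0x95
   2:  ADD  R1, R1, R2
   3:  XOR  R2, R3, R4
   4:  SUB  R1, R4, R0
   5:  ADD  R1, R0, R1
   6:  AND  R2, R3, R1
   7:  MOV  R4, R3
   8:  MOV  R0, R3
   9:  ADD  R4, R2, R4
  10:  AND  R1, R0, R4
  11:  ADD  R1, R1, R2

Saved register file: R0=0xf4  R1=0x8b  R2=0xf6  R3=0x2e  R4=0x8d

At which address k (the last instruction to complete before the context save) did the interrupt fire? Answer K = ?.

after  0: R0=0xf4 R1=0x92 R2=0xf6 R3=0x2e R4=0x8d  N=1 Z=0
after  1: R0=0xf4 R1=0x95 R2=0xf6 R3=0x2e R4=0x8d  N=1 Z=0
after  2: R0=0xf4 R1=0x8b R2=0xf6 R3=0x2e R4=0x8d  N=1 Z=0
-- IRQ taken; context saved, return-PC = 3 --

K = 2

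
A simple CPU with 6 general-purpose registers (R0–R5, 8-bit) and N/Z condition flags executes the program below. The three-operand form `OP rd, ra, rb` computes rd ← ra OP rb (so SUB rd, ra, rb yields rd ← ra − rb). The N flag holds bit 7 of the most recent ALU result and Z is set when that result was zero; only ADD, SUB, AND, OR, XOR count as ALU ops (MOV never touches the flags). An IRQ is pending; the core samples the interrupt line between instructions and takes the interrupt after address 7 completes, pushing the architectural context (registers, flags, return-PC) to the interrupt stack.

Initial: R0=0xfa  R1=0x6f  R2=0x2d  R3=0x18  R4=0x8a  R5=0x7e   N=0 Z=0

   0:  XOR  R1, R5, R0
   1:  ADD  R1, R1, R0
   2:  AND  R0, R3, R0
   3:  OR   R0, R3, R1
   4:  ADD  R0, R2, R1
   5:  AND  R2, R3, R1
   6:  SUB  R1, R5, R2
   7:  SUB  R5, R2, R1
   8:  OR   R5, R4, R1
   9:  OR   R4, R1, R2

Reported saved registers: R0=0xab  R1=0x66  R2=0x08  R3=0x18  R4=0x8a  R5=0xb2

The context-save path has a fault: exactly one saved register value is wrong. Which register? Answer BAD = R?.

BAD = R2

after  0: R0=0xfa R1=0x84 R2=0x2d R3=0x18 R4=0x8a R5=0x7e  N=1 Z=0
after  1: R0=0xfa R1=0x7e R2=0x2d R3=0x18 R4=0x8a R5=0x7e  N=0 Z=0
after  2: R0=0x18 R1=0x7e R2=0x2d R3=0x18 R4=0x8a R5=0x7e  N=0 Z=0
after  3: R0=0x7e R1=0x7e R2=0x2d R3=0x18 R4=0x8a R5=0x7e  N=0 Z=0
after  4: R0=0xab R1=0x7e R2=0x2d R3=0x18 R4=0x8a R5=0x7e  N=1 Z=0
after  5: R0=0xab R1=0x7e R2=0x18 R3=0x18 R4=0x8a R5=0x7e  N=0 Z=0
after  6: R0=0xab R1=0x66 R2=0x18 R3=0x18 R4=0x8a R5=0x7e  N=0 Z=0
after  7: R0=0xab R1=0x66 R2=0x18 R3=0x18 R4=0x8a R5=0xb2  N=1 Z=0
-- IRQ taken; context saved, return-PC = 8 --
mismatch: R2: reported 0x08 vs actual 0x18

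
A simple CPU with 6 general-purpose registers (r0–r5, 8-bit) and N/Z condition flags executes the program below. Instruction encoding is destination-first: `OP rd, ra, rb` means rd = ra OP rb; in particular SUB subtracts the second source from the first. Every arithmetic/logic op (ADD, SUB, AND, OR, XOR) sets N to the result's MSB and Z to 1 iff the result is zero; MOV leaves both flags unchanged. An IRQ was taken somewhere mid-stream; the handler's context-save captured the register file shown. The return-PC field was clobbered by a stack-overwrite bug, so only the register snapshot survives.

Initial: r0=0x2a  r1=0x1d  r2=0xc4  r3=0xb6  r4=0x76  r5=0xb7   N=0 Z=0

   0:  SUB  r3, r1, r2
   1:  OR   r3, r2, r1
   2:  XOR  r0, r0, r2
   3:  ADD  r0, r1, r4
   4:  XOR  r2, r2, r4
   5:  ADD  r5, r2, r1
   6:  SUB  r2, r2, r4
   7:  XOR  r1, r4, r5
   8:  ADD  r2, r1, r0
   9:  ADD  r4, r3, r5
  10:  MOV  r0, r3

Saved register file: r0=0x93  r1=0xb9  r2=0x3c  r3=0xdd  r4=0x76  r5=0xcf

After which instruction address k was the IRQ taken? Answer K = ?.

after  0: r0=0x2a r1=0x1d r2=0xc4 r3=0x59 r4=0x76 r5=0xb7  N=0 Z=0
after  1: r0=0x2a r1=0x1d r2=0xc4 r3=0xdd r4=0x76 r5=0xb7  N=1 Z=0
after  2: r0=0xee r1=0x1d r2=0xc4 r3=0xdd r4=0x76 r5=0xb7  N=1 Z=0
after  3: r0=0x93 r1=0x1d r2=0xc4 r3=0xdd r4=0x76 r5=0xb7  N=1 Z=0
after  4: r0=0x93 r1=0x1d r2=0xb2 r3=0xdd r4=0x76 r5=0xb7  N=1 Z=0
after  5: r0=0x93 r1=0x1d r2=0xb2 r3=0xdd r4=0x76 r5=0xcf  N=1 Z=0
after  6: r0=0x93 r1=0x1d r2=0x3c r3=0xdd r4=0x76 r5=0xcf  N=0 Z=0
after  7: r0=0x93 r1=0xb9 r2=0x3c r3=0xdd r4=0x76 r5=0xcf  N=1 Z=0
-- IRQ taken; context saved, return-PC = 8 --

K = 7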